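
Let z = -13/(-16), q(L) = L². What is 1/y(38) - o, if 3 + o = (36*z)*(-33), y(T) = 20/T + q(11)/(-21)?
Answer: 8089101/8356 ≈ 968.06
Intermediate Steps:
z = 13/16 (z = -13*(-1/16) = 13/16 ≈ 0.81250)
y(T) = -121/21 + 20/T (y(T) = 20/T + 11²/(-21) = 20/T + 121*(-1/21) = 20/T - 121/21 = -121/21 + 20/T)
o = -3873/4 (o = -3 + (36*(13/16))*(-33) = -3 + (117/4)*(-33) = -3 - 3861/4 = -3873/4 ≈ -968.25)
1/y(38) - o = 1/(-121/21 + 20/38) - 1*(-3873/4) = 1/(-121/21 + 20*(1/38)) + 3873/4 = 1/(-121/21 + 10/19) + 3873/4 = 1/(-2089/399) + 3873/4 = -399/2089 + 3873/4 = 8089101/8356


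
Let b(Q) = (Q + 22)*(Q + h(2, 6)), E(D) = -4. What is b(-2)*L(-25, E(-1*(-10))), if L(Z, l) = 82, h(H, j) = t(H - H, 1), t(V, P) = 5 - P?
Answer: 3280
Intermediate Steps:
h(H, j) = 4 (h(H, j) = 5 - 1*1 = 5 - 1 = 4)
b(Q) = (4 + Q)*(22 + Q) (b(Q) = (Q + 22)*(Q + 4) = (22 + Q)*(4 + Q) = (4 + Q)*(22 + Q))
b(-2)*L(-25, E(-1*(-10))) = (88 + (-2)² + 26*(-2))*82 = (88 + 4 - 52)*82 = 40*82 = 3280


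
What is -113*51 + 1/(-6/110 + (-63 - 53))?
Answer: -36785284/6383 ≈ -5763.0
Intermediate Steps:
-113*51 + 1/(-6/110 + (-63 - 53)) = -5763 + 1/(-6*1/110 - 116) = -5763 + 1/(-3/55 - 116) = -5763 + 1/(-6383/55) = -5763 - 55/6383 = -36785284/6383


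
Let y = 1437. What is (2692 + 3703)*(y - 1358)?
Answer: 505205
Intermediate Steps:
(2692 + 3703)*(y - 1358) = (2692 + 3703)*(1437 - 1358) = 6395*79 = 505205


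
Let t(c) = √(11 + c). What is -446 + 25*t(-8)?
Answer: -446 + 25*√3 ≈ -402.70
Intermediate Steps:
-446 + 25*t(-8) = -446 + 25*√(11 - 8) = -446 + 25*√3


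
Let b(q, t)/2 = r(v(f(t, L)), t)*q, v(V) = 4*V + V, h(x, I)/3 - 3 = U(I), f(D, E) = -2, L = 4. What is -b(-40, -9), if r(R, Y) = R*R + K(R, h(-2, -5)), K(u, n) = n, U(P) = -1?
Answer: 8480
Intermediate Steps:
h(x, I) = 6 (h(x, I) = 9 + 3*(-1) = 9 - 3 = 6)
v(V) = 5*V
r(R, Y) = 6 + R**2 (r(R, Y) = R*R + 6 = R**2 + 6 = 6 + R**2)
b(q, t) = 212*q (b(q, t) = 2*((6 + (5*(-2))**2)*q) = 2*((6 + (-10)**2)*q) = 2*((6 + 100)*q) = 2*(106*q) = 212*q)
-b(-40, -9) = -212*(-40) = -1*(-8480) = 8480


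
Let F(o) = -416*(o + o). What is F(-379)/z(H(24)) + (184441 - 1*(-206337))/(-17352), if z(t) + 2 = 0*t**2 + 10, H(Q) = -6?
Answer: 341777827/8676 ≈ 39394.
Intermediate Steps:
F(o) = -832*o
z(t) = 8 (z(t) = -2 + (0*t**2 + 10) = -2 + (0 + 10) = -2 + 10 = 8)
F(-379)/z(H(24)) + (184441 - 1*(-206337))/(-17352) = -832*(-379)/8 + (184441 - 1*(-206337))/(-17352) = 315328*(1/8) + (184441 + 206337)*(-1/17352) = 39416 + 390778*(-1/17352) = 39416 - 195389/8676 = 341777827/8676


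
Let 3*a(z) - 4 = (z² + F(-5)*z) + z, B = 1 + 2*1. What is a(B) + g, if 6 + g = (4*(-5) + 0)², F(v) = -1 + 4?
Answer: 1207/3 ≈ 402.33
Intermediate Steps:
F(v) = 3
g = 394 (g = -6 + (4*(-5) + 0)² = -6 + (-20 + 0)² = -6 + (-20)² = -6 + 400 = 394)
B = 3 (B = 1 + 2 = 3)
a(z) = 4/3 + z²/3 + 4*z/3 (a(z) = 4/3 + ((z² + 3*z) + z)/3 = 4/3 + (z² + 4*z)/3 = 4/3 + (z²/3 + 4*z/3) = 4/3 + z²/3 + 4*z/3)
a(B) + g = (4/3 + (⅓)*3² + (4/3)*3) + 394 = (4/3 + (⅓)*9 + 4) + 394 = (4/3 + 3 + 4) + 394 = 25/3 + 394 = 1207/3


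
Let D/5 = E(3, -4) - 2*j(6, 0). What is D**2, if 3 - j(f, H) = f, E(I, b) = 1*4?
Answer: 2500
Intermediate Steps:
E(I, b) = 4
j(f, H) = 3 - f
D = 50 (D = 5*(4 - 2*(3 - 1*6)) = 5*(4 - 2*(3 - 6)) = 5*(4 - 2*(-3)) = 5*(4 + 6) = 5*10 = 50)
D**2 = 50**2 = 2500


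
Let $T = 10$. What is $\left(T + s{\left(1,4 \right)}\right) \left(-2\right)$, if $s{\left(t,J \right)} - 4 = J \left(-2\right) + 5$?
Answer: $-22$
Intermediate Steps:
$s{\left(t,J \right)} = 9 - 2 J$ ($s{\left(t,J \right)} = 4 + \left(J \left(-2\right) + 5\right) = 4 - \left(-5 + 2 J\right) = 9 - 2 J$)
$\left(T + s{\left(1,4 \right)}\right) \left(-2\right) = \left(10 + \left(9 - 8\right)\right) \left(-2\right) = \left(10 + 1\right) \left(-2\right) = 11 \left(-2\right) = -22$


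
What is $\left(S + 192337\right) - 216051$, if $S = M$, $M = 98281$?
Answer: $74567$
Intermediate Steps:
$S = 98281$
$\left(S + 192337\right) - 216051 = \left(98281 + 192337\right) - 216051 = 290618 - 216051 = 74567$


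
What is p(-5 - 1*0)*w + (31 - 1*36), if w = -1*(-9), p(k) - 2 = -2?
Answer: -5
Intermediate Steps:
p(k) = 0 (p(k) = 2 - 2 = 0)
w = 9
p(-5 - 1*0)*w + (31 - 1*36) = 0*9 + (31 - 1*36) = 0 + (31 - 36) = 0 - 5 = -5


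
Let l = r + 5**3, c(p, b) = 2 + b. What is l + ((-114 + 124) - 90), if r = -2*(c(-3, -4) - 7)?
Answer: 63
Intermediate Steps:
r = 18 (r = -2*((2 - 4) - 7) = -2*(-2 - 7) = -2*(-9) = 18)
l = 143 (l = 18 + 5**3 = 18 + 125 = 143)
l + ((-114 + 124) - 90) = 143 + ((-114 + 124) - 90) = 143 + (10 - 90) = 143 - 80 = 63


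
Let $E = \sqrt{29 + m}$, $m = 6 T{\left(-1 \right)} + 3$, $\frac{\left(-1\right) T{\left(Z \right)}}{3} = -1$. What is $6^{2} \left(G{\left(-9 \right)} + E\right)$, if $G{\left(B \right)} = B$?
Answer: $-324 + 180 \sqrt{2} \approx -69.442$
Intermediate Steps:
$T{\left(Z \right)} = 3$ ($T{\left(Z \right)} = \left(-3\right) \left(-1\right) = 3$)
$m = 21$ ($m = 6 \cdot 3 + 3 = 18 + 3 = 21$)
$E = 5 \sqrt{2}$ ($E = \sqrt{29 + 21} = \sqrt{50} = 5 \sqrt{2} \approx 7.0711$)
$6^{2} \left(G{\left(-9 \right)} + E\right) = 6^{2} \left(-9 + 5 \sqrt{2}\right) = 36 \left(-9 + 5 \sqrt{2}\right) = -324 + 180 \sqrt{2}$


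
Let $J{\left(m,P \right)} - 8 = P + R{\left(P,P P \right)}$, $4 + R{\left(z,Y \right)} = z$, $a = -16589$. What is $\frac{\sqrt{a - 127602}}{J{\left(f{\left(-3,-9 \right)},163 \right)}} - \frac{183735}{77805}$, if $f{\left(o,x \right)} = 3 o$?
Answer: $- \frac{4083}{1729} + \frac{i \sqrt{144191}}{330} \approx -2.3615 + 1.1507 i$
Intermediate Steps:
$R{\left(z,Y \right)} = -4 + z$
$J{\left(m,P \right)} = 4 + 2 P$ ($J{\left(m,P \right)} = 8 + \left(P + \left(-4 + P\right)\right) = 8 + \left(-4 + 2 P\right) = 4 + 2 P$)
$\frac{\sqrt{a - 127602}}{J{\left(f{\left(-3,-9 \right)},163 \right)}} - \frac{183735}{77805} = \frac{\sqrt{-16589 - 127602}}{4 + 2 \cdot 163} - \frac{183735}{77805} = \frac{\sqrt{-144191}}{4 + 326} - \frac{4083}{1729} = \frac{i \sqrt{144191}}{330} - \frac{4083}{1729} = - \frac{4083}{1729} + \frac{i \sqrt{144191}}{330}$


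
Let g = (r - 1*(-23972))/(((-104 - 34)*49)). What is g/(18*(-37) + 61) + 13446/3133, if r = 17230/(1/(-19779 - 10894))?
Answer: -114335320381/915509595 ≈ -124.89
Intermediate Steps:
r = -528495790 (r = 17230/(1/(-30673)) = 17230/(-1/30673) = 17230*(-30673) = -528495790)
g = 37747987/483 (g = (-528495790 - 1*(-23972))/(((-104 - 34)*49)) = (-528495790 + 23972)/((-138*49)) = -528471818/(-6762) = -528471818*(-1/6762) = 37747987/483 ≈ 78153.)
g/(18*(-37) + 61) + 13446/3133 = 37747987/(483*(18*(-37) + 61)) + 13446/3133 = 37747987/(483*(-666 + 61)) + 13446*(1/3133) = (37747987/483)/(-605) + 13446/3133 = (37747987/483)*(-1/605) + 13446/3133 = -37747987/292215 + 13446/3133 = -114335320381/915509595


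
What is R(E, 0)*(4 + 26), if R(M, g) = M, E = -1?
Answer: -30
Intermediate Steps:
R(E, 0)*(4 + 26) = -(4 + 26) = -1*30 = -30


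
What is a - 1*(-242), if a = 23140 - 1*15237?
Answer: 8145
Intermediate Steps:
a = 7903 (a = 23140 - 15237 = 7903)
a - 1*(-242) = 7903 - 1*(-242) = 7903 + 242 = 8145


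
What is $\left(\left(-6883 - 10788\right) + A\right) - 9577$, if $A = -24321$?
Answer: $-51569$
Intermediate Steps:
$\left(\left(-6883 - 10788\right) + A\right) - 9577 = \left(\left(-6883 - 10788\right) - 24321\right) - 9577 = \left(-17671 - 24321\right) - 9577 = -41992 - 9577 = -51569$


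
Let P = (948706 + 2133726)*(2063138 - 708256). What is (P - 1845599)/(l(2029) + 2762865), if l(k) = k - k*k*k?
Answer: -835265957485/1670061099 ≈ -500.14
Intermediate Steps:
P = 4176331633024 (P = 3082432*1354882 = 4176331633024)
l(k) = k - k³ (l(k) = k - k²*k = k - k³)
(P - 1845599)/(l(2029) + 2762865) = (4176331633024 - 1845599)/((2029 - 1*2029³) + 2762865) = 4176329787425/((2029 - 1*8353070389) + 2762865) = 4176329787425/((2029 - 8353070389) + 2762865) = 4176329787425/(-8353068360 + 2762865) = 4176329787425/(-8350305495) = 4176329787425*(-1/8350305495) = -835265957485/1670061099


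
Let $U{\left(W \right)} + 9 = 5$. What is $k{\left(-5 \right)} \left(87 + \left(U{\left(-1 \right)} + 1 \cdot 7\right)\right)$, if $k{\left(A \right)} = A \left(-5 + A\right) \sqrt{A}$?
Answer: $4500 i \sqrt{5} \approx 10062.0 i$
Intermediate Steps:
$U{\left(W \right)} = -4$ ($U{\left(W \right)} = -9 + 5 = -4$)
$k{\left(A \right)} = A^{\frac{3}{2}} \left(-5 + A\right)$
$k{\left(-5 \right)} \left(87 + \left(U{\left(-1 \right)} + 1 \cdot 7\right)\right) = \left(-5\right)^{\frac{3}{2}} \left(-5 - 5\right) \left(87 + \left(-4 + 1 \cdot 7\right)\right) = - 5 i \sqrt{5} \left(-10\right) \left(87 + \left(-4 + 7\right)\right) = 50 i \sqrt{5} \left(87 + 3\right) = 50 i \sqrt{5} \cdot 90 = 4500 i \sqrt{5}$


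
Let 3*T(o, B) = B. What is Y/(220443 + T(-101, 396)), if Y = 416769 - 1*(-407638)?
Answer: 824407/220575 ≈ 3.7375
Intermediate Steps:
T(o, B) = B/3
Y = 824407 (Y = 416769 + 407638 = 824407)
Y/(220443 + T(-101, 396)) = 824407/(220443 + (⅓)*396) = 824407/(220443 + 132) = 824407/220575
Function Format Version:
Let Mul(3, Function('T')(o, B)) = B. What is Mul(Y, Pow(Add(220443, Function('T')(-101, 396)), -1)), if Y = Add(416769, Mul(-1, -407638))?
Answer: Rational(824407, 220575) ≈ 3.7375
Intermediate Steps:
Function('T')(o, B) = Mul(Rational(1, 3), B)
Y = 824407 (Y = Add(416769, 407638) = 824407)
Mul(Y, Pow(Add(220443, Function('T')(-101, 396)), -1)) = Mul(824407, Pow(Add(220443, Mul(Rational(1, 3), 396)), -1)) = Mul(824407, Pow(Add(220443, 132), -1)) = Mul(824407, Pow(220575, -1)) = Mul(824407, Rational(1, 220575)) = Rational(824407, 220575)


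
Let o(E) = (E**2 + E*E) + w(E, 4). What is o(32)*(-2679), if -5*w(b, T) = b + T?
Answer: -27336516/5 ≈ -5.4673e+6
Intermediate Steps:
w(b, T) = -T/5 - b/5 (w(b, T) = -(b + T)/5 = -(T + b)/5 = -T/5 - b/5)
o(E) = -4/5 + 2*E**2 - E/5 (o(E) = (E**2 + E*E) + (-1/5*4 - E/5) = (E**2 + E**2) + (-4/5 - E/5) = 2*E**2 + (-4/5 - E/5) = -4/5 + 2*E**2 - E/5)
o(32)*(-2679) = (-4/5 + 2*32**2 - 1/5*32)*(-2679) = (-4/5 + 2*1024 - 32/5)*(-2679) = (-4/5 + 2048 - 32/5)*(-2679) = (10204/5)*(-2679) = -27336516/5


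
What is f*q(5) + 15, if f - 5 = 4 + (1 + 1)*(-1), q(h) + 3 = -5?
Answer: -41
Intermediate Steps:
q(h) = -8 (q(h) = -3 - 5 = -8)
f = 7 (f = 5 + (4 + (1 + 1)*(-1)) = 5 + (4 + 2*(-1)) = 5 + (4 - 2) = 5 + 2 = 7)
f*q(5) + 15 = 7*(-8) + 15 = -56 + 15 = -41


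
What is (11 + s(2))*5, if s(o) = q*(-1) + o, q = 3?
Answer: 50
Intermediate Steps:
s(o) = -3 + o (s(o) = 3*(-1) + o = -3 + o)
(11 + s(2))*5 = (11 + (-3 + 2))*5 = (11 - 1)*5 = 10*5 = 50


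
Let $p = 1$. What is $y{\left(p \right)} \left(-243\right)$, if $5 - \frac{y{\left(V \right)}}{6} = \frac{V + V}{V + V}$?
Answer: $-5832$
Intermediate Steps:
$y{\left(V \right)} = 24$ ($y{\left(V \right)} = 30 - 6 \frac{V + V}{V + V} = 30 - 6 \frac{2 V}{2 V} = 30 - 6 \cdot 2 V \frac{1}{2 V} = 30 - 6 = 24$)
$y{\left(p \right)} \left(-243\right) = 24 \left(-243\right) = -5832$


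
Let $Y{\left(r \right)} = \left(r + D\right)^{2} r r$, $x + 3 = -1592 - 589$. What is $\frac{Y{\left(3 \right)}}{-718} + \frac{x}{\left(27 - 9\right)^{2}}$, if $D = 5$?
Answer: $- \frac{73114}{9693} \approx -7.543$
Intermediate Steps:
$x = -2184$ ($x = -3 - 2181 = -2184$)
$Y{\left(r \right)} = r^{2} \left(5 + r\right)^{2}$ ($Y{\left(r \right)} = \left(r + 5\right)^{2} r r = \left(5 + r\right)^{2} r r = r \left(5 + r\right)^{2} r = r^{2} \left(5 + r\right)^{2}$)
$\frac{Y{\left(3 \right)}}{-718} + \frac{x}{\left(27 - 9\right)^{2}} = \frac{3^{2} \left(5 + 3\right)^{2}}{-718} - \frac{2184}{\left(27 - 9\right)^{2}} = 9 \cdot 8^{2} \left(- \frac{1}{718}\right) - \frac{2184}{18^{2}} = 9 \cdot 64 \left(- \frac{1}{718}\right) - \frac{2184}{324} = 576 \left(- \frac{1}{718}\right) - \frac{182}{27} = - \frac{288}{359} - \frac{182}{27} = - \frac{73114}{9693}$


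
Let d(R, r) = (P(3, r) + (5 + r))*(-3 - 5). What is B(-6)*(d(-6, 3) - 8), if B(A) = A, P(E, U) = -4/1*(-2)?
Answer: 816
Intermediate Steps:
P(E, U) = 8 (P(E, U) = -4*1*(-2) = -4*(-2) = 8)
d(R, r) = -104 - 8*r (d(R, r) = (8 + (5 + r))*(-3 - 5) = (13 + r)*(-8) = -104 - 8*r)
B(-6)*(d(-6, 3) - 8) = -6*((-104 - 8*3) - 8) = -6*((-104 - 24) - 8) = -6*(-128 - 8) = -6*(-136) = 816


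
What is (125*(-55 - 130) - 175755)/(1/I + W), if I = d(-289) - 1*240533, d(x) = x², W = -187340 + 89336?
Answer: 31226546560/15387804049 ≈ 2.0293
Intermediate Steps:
W = -98004
I = -157012 (I = (-289)² - 1*240533 = 83521 - 240533 = -157012)
(125*(-55 - 130) - 175755)/(1/I + W) = (125*(-55 - 130) - 175755)/(1/(-157012) - 98004) = (125*(-185) - 175755)/(-1/157012 - 98004) = (-23125 - 175755)/(-15387804049/157012) = -198880*(-157012/15387804049) = 31226546560/15387804049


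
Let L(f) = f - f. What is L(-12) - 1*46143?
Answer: -46143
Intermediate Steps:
L(f) = 0
L(-12) - 1*46143 = 0 - 1*46143 = 0 - 46143 = -46143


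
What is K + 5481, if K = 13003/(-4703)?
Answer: 25764140/4703 ≈ 5478.2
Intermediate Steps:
K = -13003/4703 (K = 13003*(-1/4703) = -13003/4703 ≈ -2.7648)
K + 5481 = -13003/4703 + 5481 = 25764140/4703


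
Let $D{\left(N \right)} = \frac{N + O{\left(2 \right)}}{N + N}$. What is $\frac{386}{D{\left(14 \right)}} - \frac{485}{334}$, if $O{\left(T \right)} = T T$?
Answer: $\frac{1800571}{3006} \approx 598.99$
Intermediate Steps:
$O{\left(T \right)} = T^{2}$
$D{\left(N \right)} = \frac{4 + N}{2 N}$ ($D{\left(N \right)} = \frac{N + 2^{2}}{N + N} = \frac{N + 4}{2 N} = \left(4 + N\right) \frac{1}{2 N} = \frac{4 + N}{2 N}$)
$\frac{386}{D{\left(14 \right)}} - \frac{485}{334} = \frac{386}{\frac{1}{2} \cdot \frac{1}{14} \left(4 + 14\right)} - \frac{485}{334} = \frac{386}{\frac{1}{2} \cdot \frac{1}{14} \cdot 18} - \frac{485}{334} = \frac{386}{\frac{9}{14}} - \frac{485}{334} = 386 \cdot \frac{14}{9} - \frac{485}{334} = \frac{5404}{9} - \frac{485}{334} = \frac{1800571}{3006}$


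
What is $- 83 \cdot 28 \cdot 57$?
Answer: $-132468$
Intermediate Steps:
$- 83 \cdot 28 \cdot 57 = - 2324 \cdot 57 = \left(-1\right) 132468 = -132468$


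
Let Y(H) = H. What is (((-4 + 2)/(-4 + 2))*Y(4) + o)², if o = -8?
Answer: 16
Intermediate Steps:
(((-4 + 2)/(-4 + 2))*Y(4) + o)² = (((-4 + 2)/(-4 + 2))*4 - 8)² = (-2/(-2)*4 - 8)² = (-2*(-½)*4 - 8)² = (1*4 - 8)² = (4 - 8)² = (-4)² = 16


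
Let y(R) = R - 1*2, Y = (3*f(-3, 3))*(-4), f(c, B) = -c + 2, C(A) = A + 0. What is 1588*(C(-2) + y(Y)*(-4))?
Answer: 390648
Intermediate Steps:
C(A) = A
f(c, B) = 2 - c
Y = -60 (Y = (3*(2 - 1*(-3)))*(-4) = (3*(2 + 3))*(-4) = (3*5)*(-4) = 15*(-4) = -60)
y(R) = -2 + R (y(R) = R - 2 = -2 + R)
1588*(C(-2) + y(Y)*(-4)) = 1588*(-2 + (-2 - 60)*(-4)) = 1588*(-2 - 62*(-4)) = 1588*(-2 + 248) = 1588*246 = 390648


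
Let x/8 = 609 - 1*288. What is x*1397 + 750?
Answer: 3588246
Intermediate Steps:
x = 2568 (x = 8*(609 - 1*288) = 8*(609 - 288) = 8*321 = 2568)
x*1397 + 750 = 2568*1397 + 750 = 3587496 + 750 = 3588246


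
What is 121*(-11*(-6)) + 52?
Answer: 8038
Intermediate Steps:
121*(-11*(-6)) + 52 = 121*66 + 52 = 7986 + 52 = 8038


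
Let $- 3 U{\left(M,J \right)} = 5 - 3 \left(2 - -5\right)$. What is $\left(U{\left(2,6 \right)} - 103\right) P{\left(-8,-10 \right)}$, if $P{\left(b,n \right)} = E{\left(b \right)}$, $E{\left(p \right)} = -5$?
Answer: $\frac{1465}{3} \approx 488.33$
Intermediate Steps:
$P{\left(b,n \right)} = -5$
$U{\left(M,J \right)} = \frac{16}{3}$ ($U{\left(M,J \right)} = - \frac{5 - 3 \left(2 - -5\right)}{3} = - \frac{5 - 3 \left(2 + 5\right)}{3} = - \frac{5 - 21}{3} = \left(- \frac{1}{3}\right) \left(-16\right) = \frac{16}{3}$)
$\left(U{\left(2,6 \right)} - 103\right) P{\left(-8,-10 \right)} = \left(\frac{16}{3} - 103\right) \left(-5\right) = \left(- \frac{293}{3}\right) \left(-5\right) = \frac{1465}{3}$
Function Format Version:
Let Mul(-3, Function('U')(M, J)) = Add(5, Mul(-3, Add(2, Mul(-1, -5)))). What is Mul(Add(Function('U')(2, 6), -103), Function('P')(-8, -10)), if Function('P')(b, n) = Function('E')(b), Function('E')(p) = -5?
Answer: Rational(1465, 3) ≈ 488.33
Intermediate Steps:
Function('P')(b, n) = -5
Function('U')(M, J) = Rational(16, 3) (Function('U')(M, J) = Mul(Rational(-1, 3), Add(5, Mul(-3, Add(2, Mul(-1, -5))))) = Mul(Rational(-1, 3), Add(5, Mul(-3, Add(2, 5)))) = Mul(Rational(-1, 3), Add(5, Mul(-3, 7))) = Mul(Rational(-1, 3), Add(5, -21)) = Mul(Rational(-1, 3), -16) = Rational(16, 3))
Mul(Add(Function('U')(2, 6), -103), Function('P')(-8, -10)) = Mul(Add(Rational(16, 3), -103), -5) = Mul(Rational(-293, 3), -5) = Rational(1465, 3)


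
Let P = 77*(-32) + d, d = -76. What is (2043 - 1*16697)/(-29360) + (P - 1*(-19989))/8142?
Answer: 157903877/59762280 ≈ 2.6422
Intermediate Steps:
P = -2540 (P = 77*(-32) - 76 = -2464 - 76 = -2540)
(2043 - 1*16697)/(-29360) + (P - 1*(-19989))/8142 = (2043 - 1*16697)/(-29360) + (-2540 - 1*(-19989))/8142 = (2043 - 16697)*(-1/29360) + (-2540 + 19989)*(1/8142) = -14654*(-1/29360) + 17449*(1/8142) = 7327/14680 + 17449/8142 = 157903877/59762280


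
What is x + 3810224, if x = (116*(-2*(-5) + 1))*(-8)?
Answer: 3800016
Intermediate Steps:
x = -10208 (x = (116*(10 + 1))*(-8) = (116*11)*(-8) = 1276*(-8) = -10208)
x + 3810224 = -10208 + 3810224 = 3800016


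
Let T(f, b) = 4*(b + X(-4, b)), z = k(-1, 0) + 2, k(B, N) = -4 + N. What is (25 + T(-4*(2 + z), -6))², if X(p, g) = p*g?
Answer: 9409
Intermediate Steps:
X(p, g) = g*p
z = -2 (z = (-4 + 0) + 2 = -4 + 2 = -2)
T(f, b) = -12*b (T(f, b) = 4*(b + b*(-4)) = 4*(b - 4*b) = 4*(-3*b) = -12*b)
(25 + T(-4*(2 + z), -6))² = (25 - 12*(-6))² = (25 + 72)² = 97² = 9409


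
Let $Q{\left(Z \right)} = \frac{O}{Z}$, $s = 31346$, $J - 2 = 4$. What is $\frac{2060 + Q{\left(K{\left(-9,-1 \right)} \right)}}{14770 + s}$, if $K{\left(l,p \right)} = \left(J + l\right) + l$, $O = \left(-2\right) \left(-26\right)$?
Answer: $\frac{881}{19764} \approx 0.044576$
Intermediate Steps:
$J = 6$ ($J = 2 + 4 = 6$)
$O = 52$
$K{\left(l,p \right)} = 6 + 2 l$ ($K{\left(l,p \right)} = \left(6 + l\right) + l = 6 + 2 l$)
$Q{\left(Z \right)} = \frac{52}{Z}$
$\frac{2060 + Q{\left(K{\left(-9,-1 \right)} \right)}}{14770 + s} = \frac{2060 + \frac{52}{6 + 2 \left(-9\right)}}{14770 + 31346} = \frac{2060 + \frac{52}{6 - 18}}{46116} = \left(2060 + \frac{52}{-12}\right) \frac{1}{46116} = \left(2060 + 52 \left(- \frac{1}{12}\right)\right) \frac{1}{46116} = \left(2060 - \frac{13}{3}\right) \frac{1}{46116} = \frac{6167}{3} \cdot \frac{1}{46116} = \frac{881}{19764}$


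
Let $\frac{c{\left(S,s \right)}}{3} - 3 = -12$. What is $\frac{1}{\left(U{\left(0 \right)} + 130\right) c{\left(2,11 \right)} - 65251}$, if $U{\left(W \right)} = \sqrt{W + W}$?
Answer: $- \frac{1}{68761} \approx -1.4543 \cdot 10^{-5}$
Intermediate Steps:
$U{\left(W \right)} = \sqrt{2} \sqrt{W}$ ($U{\left(W \right)} = \sqrt{2 W} = \sqrt{2} \sqrt{W}$)
$c{\left(S,s \right)} = -27$ ($c{\left(S,s \right)} = 9 + 3 \left(-12\right) = 9 - 36 = -27$)
$\frac{1}{\left(U{\left(0 \right)} + 130\right) c{\left(2,11 \right)} - 65251} = \frac{1}{\left(\sqrt{2} \sqrt{0} + 130\right) \left(-27\right) - 65251} = \frac{1}{\left(\sqrt{2} \cdot 0 + 130\right) \left(-27\right) - 65251} = \frac{1}{\left(0 + 130\right) \left(-27\right) - 65251} = \frac{1}{130 \left(-27\right) - 65251} = \frac{1}{-3510 - 65251} = \frac{1}{-68761} = - \frac{1}{68761}$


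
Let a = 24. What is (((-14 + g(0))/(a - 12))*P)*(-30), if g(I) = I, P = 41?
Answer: 1435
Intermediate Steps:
(((-14 + g(0))/(a - 12))*P)*(-30) = (((-14 + 0)/(24 - 12))*41)*(-30) = (-14/12*41)*(-30) = (-14*1/12*41)*(-30) = -7/6*41*(-30) = -287/6*(-30) = 1435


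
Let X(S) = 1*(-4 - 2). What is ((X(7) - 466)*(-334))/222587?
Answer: 157648/222587 ≈ 0.70825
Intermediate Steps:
X(S) = -6 (X(S) = 1*(-6) = -6)
((X(7) - 466)*(-334))/222587 = ((-6 - 466)*(-334))/222587 = -472*(-334)*(1/222587) = 157648*(1/222587) = 157648/222587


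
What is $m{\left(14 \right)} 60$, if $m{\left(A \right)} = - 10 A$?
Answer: $-8400$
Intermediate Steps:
$m{\left(14 \right)} 60 = \left(-10\right) 14 \cdot 60 = \left(-140\right) 60 = -8400$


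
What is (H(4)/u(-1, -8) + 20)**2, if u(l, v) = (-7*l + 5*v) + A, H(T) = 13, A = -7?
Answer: 619369/1600 ≈ 387.11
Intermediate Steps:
u(l, v) = -7 - 7*l + 5*v (u(l, v) = (-7*l + 5*v) - 7 = -7 - 7*l + 5*v)
(H(4)/u(-1, -8) + 20)**2 = (13/(-7 - 7*(-1) + 5*(-8)) + 20)**2 = (13/(-7 + 7 - 40) + 20)**2 = (13/(-40) + 20)**2 = (13*(-1/40) + 20)**2 = (-13/40 + 20)**2 = (787/40)**2 = 619369/1600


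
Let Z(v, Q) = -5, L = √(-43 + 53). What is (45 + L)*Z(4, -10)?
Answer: -225 - 5*√10 ≈ -240.81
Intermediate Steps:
L = √10 ≈ 3.1623
(45 + L)*Z(4, -10) = (45 + √10)*(-5) = -225 - 5*√10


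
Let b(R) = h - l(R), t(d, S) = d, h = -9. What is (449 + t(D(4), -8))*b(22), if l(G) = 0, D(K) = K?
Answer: -4077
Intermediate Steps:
b(R) = -9 (b(R) = -9 - 1*0 = -9 + 0 = -9)
(449 + t(D(4), -8))*b(22) = (449 + 4)*(-9) = 453*(-9) = -4077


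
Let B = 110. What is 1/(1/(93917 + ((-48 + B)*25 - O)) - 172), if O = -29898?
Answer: -125365/21562779 ≈ -0.0058140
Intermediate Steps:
1/(1/(93917 + ((-48 + B)*25 - O)) - 172) = 1/(1/(93917 + ((-48 + 110)*25 - 1*(-29898))) - 172) = 1/(1/(93917 + (62*25 + 29898)) - 172) = 1/(1/(93917 + (1550 + 29898)) - 172) = 1/(1/(93917 + 31448) - 172) = 1/(1/125365 - 172) = 1/(-21562779/125365) = -125365/21562779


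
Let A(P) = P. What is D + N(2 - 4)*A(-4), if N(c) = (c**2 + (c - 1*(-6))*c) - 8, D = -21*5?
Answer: -57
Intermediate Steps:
D = -105
N(c) = -8 + c**2 + c*(6 + c) (N(c) = (c**2 + (c + 6)*c) - 8 = (c**2 + (6 + c)*c) - 8 = (c**2 + c*(6 + c)) - 8 = -8 + c**2 + c*(6 + c))
D + N(2 - 4)*A(-4) = -105 + (-8 + 2*(2 - 4)**2 + 6*(2 - 4))*(-4) = -105 + (-8 + 2*(-2)**2 + 6*(-2))*(-4) = -105 + (-8 + 2*4 - 12)*(-4) = -105 + (-8 + 8 - 12)*(-4) = -105 - 12*(-4) = -105 + 48 = -57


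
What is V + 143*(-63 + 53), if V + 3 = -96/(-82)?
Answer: -58705/41 ≈ -1431.8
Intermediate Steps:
V = -75/41 (V = -3 - 96/(-82) = -3 - 96*(-1/82) = -3 + 48/41 = -75/41 ≈ -1.8293)
V + 143*(-63 + 53) = -75/41 + 143*(-63 + 53) = -75/41 + 143*(-10) = -75/41 - 1430 = -58705/41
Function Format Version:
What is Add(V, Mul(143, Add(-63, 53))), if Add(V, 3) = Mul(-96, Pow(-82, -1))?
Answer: Rational(-58705, 41) ≈ -1431.8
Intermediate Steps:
V = Rational(-75, 41) (V = Add(-3, Mul(-96, Pow(-82, -1))) = Add(-3, Mul(-96, Rational(-1, 82))) = Add(-3, Rational(48, 41)) = Rational(-75, 41) ≈ -1.8293)
Add(V, Mul(143, Add(-63, 53))) = Add(Rational(-75, 41), Mul(143, Add(-63, 53))) = Add(Rational(-75, 41), Mul(143, -10)) = Add(Rational(-75, 41), -1430) = Rational(-58705, 41)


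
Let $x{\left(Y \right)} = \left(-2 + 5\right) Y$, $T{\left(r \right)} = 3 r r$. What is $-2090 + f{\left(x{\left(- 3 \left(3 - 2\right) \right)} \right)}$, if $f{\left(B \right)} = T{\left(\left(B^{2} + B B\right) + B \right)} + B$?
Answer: $68128$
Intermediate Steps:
$T{\left(r \right)} = 3 r^{2}$
$x{\left(Y \right)} = 3 Y$
$f{\left(B \right)} = B + 3 \left(B + 2 B^{2}\right)^{2}$ ($f{\left(B \right)} = 3 \left(\left(B^{2} + B B\right) + B\right)^{2} + B = 3 \left(\left(B^{2} + B^{2}\right) + B\right)^{2} + B = 3 \left(2 B^{2} + B\right)^{2} + B = 3 \left(B + 2 B^{2}\right)^{2} + B = B + 3 \left(B + 2 B^{2}\right)^{2}$)
$-2090 + f{\left(x{\left(- 3 \left(3 - 2\right) \right)} \right)} = -2090 + 3 \left(- 3 \left(3 - 2\right)\right) \left(1 + 3 \cdot 3 \left(- 3 \left(3 - 2\right)\right) \left(1 + 2 \cdot 3 \left(- 3 \left(3 - 2\right)\right)\right)^{2}\right) = -2090 + 3 \left(\left(-3\right) 1\right) \left(1 + 3 \cdot 3 \left(\left(-3\right) 1\right) \left(1 + 2 \cdot 3 \left(\left(-3\right) 1\right)\right)^{2}\right) = -2090 + 3 \left(-3\right) \left(1 + 3 \cdot 3 \left(-3\right) \left(1 + 2 \cdot 3 \left(-3\right)\right)^{2}\right) = -2090 - 9 \left(1 + 3 \left(-9\right) \left(1 + 2 \left(-9\right)\right)^{2}\right) = -2090 - 9 \left(1 + 3 \left(-9\right) \left(1 - 18\right)^{2}\right) = -2090 - 9 \left(1 + 3 \left(-9\right) \left(-17\right)^{2}\right) = -2090 - 9 \left(1 + 3 \left(-9\right) 289\right) = -2090 - 9 \left(1 - 7803\right) = -2090 - -70218 = -2090 + 70218 = 68128$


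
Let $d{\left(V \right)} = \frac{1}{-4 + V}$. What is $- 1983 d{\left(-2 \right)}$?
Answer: $\frac{661}{2} \approx 330.5$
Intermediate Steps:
$- 1983 d{\left(-2 \right)} = - \frac{1983}{-4 - 2} = - \frac{1983}{-6} = \left(-1983\right) \left(- \frac{1}{6}\right) = \frac{661}{2}$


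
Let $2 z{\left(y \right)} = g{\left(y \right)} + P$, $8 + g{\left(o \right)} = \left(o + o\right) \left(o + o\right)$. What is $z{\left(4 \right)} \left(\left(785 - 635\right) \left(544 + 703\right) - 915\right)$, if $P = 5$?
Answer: $\frac{11354235}{2} \approx 5.6771 \cdot 10^{6}$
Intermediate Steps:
$g{\left(o \right)} = -8 + 4 o^{2}$ ($g{\left(o \right)} = -8 + \left(o + o\right) \left(o + o\right) = -8 + 2 o 2 o = -8 + 4 o^{2}$)
$z{\left(y \right)} = - \frac{3}{2} + 2 y^{2}$ ($z{\left(y \right)} = \frac{\left(-8 + 4 y^{2}\right) + 5}{2} = \frac{-3 + 4 y^{2}}{2} = - \frac{3}{2} + 2 y^{2}$)
$z{\left(4 \right)} \left(\left(785 - 635\right) \left(544 + 703\right) - 915\right) = \left(- \frac{3}{2} + 2 \cdot 4^{2}\right) \left(\left(785 - 635\right) \left(544 + 703\right) - 915\right) = \left(- \frac{3}{2} + 2 \cdot 16\right) \left(150 \cdot 1247 - 915\right) = \left(- \frac{3}{2} + 32\right) \left(187050 - 915\right) = \frac{61}{2} \cdot 186135 = \frac{11354235}{2}$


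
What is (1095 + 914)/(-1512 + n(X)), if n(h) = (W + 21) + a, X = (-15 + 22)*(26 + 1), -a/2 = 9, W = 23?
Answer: -2009/1486 ≈ -1.3520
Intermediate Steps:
a = -18 (a = -2*9 = -18)
X = 189 (X = 7*27 = 189)
n(h) = 26 (n(h) = (23 + 21) - 18 = 44 - 18 = 26)
(1095 + 914)/(-1512 + n(X)) = (1095 + 914)/(-1512 + 26) = 2009/(-1486) = 2009*(-1/1486) = -2009/1486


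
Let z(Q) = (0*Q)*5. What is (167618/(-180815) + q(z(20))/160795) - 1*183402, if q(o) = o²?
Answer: -33162000248/180815 ≈ -1.8340e+5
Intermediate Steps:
z(Q) = 0 (z(Q) = 0*5 = 0)
(167618/(-180815) + q(z(20))/160795) - 1*183402 = (167618/(-180815) + 0²/160795) - 1*183402 = (167618*(-1/180815) + 0*(1/160795)) - 183402 = (-167618/180815 + 0) - 183402 = -167618/180815 - 183402 = -33162000248/180815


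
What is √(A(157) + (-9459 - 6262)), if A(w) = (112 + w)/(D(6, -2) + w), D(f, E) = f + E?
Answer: 2*I*√101865183/161 ≈ 125.38*I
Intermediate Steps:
D(f, E) = E + f
A(w) = (112 + w)/(4 + w) (A(w) = (112 + w)/((-2 + 6) + w) = (112 + w)/(4 + w))
√(A(157) + (-9459 - 6262)) = √((112 + 157)/(4 + 157) + (-9459 - 6262)) = √(269/161 - 15721) = √(-2530812/161) = 2*I*√101865183/161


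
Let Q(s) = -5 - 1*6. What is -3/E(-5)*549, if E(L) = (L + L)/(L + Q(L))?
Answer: -13176/5 ≈ -2635.2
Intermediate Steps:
Q(s) = -11 (Q(s) = -5 - 6 = -11)
E(L) = 2*L/(-11 + L) (E(L) = (L + L)/(L - 11) = (2*L)/(-11 + L) = 2*L/(-11 + L))
-3/E(-5)*549 = -3/(2*(-5)/(-11 - 5))*549 = -3/(2*(-5)/(-16))*549 = -3/(2*(-5)*(-1/16))*549 = -3/5/8*549 = -3*8/5*549 = -24/5*549 = -13176/5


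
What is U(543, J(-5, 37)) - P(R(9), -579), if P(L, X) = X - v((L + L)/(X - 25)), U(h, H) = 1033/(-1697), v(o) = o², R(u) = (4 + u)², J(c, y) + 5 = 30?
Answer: 89567930137/154773188 ≈ 578.70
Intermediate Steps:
J(c, y) = 25 (J(c, y) = -5 + 30 = 25)
U(h, H) = -1033/1697 (U(h, H) = 1033*(-1/1697) = -1033/1697)
P(L, X) = X - 4*L²/(-25 + X)² (P(L, X) = X - ((L + L)/(X - 25))² = X - ((2*L)/(-25 + X))² = X - (2*L/(-25 + X))² = X - 4*L²/(-25 + X)²)
U(543, J(-5, 37)) - P(R(9), -579) = -1033/1697 - (-579 - 4*((4 + 9)²)²/(-25 - 579)²) = -1033/1697 - (-579 - 4*(13²)²/(-604)²) = -1033/1697 - (-579 - 4*169²*1/364816) = -1033/1697 - (-579 - 4*28561*1/364816) = -1033/1697 - (-579 - 28561/91204) = -1033/1697 - 1*(-52835677/91204) = -1033/1697 + 52835677/91204 = 89567930137/154773188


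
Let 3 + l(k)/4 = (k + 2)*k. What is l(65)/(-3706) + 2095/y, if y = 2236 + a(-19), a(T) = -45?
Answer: -893437/238819 ≈ -3.7411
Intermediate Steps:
l(k) = -12 + 4*k*(2 + k) (l(k) = -12 + 4*((k + 2)*k) = -12 + 4*((2 + k)*k) = -12 + 4*(k*(2 + k)) = -12 + 4*k*(2 + k))
y = 2191 (y = 2236 - 45 = 2191)
l(65)/(-3706) + 2095/y = (-12 + 4*65**2 + 8*65)/(-3706) + 2095/2191 = (-12 + 4*4225 + 520)*(-1/3706) + 2095*(1/2191) = (-12 + 16900 + 520)*(-1/3706) + 2095/2191 = 17408*(-1/3706) + 2095/2191 = -512/109 + 2095/2191 = -893437/238819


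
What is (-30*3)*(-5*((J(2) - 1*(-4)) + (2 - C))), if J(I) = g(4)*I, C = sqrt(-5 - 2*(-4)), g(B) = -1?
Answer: 1800 - 450*sqrt(3) ≈ 1020.6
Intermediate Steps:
C = sqrt(3) (C = sqrt(-5 + 8) = sqrt(3) ≈ 1.7320)
J(I) = -I
(-30*3)*(-5*((J(2) - 1*(-4)) + (2 - C))) = (-30*3)*(-5*((-1*2 - 1*(-4)) + (2 - sqrt(3)))) = -(-450)*((-2 + 4) + (2 - sqrt(3))) = -(-450)*(2 + (2 - sqrt(3))) = -(-450)*(4 - sqrt(3)) = -90*(-20 + 5*sqrt(3)) = 1800 - 450*sqrt(3)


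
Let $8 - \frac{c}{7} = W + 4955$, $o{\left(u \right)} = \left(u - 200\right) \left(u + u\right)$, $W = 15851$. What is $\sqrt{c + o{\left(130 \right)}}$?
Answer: $i \sqrt{163786} \approx 404.71 i$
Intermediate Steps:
$o{\left(u \right)} = 2 u \left(-200 + u\right)$ ($o{\left(u \right)} = \left(-200 + u\right) 2 u = 2 u \left(-200 + u\right)$)
$c = -145586$ ($c = 56 - 7 \left(15851 + 4955\right) = 56 - 145642 = -145586$)
$\sqrt{c + o{\left(130 \right)}} = \sqrt{-145586 + 2 \cdot 130 \left(-200 + 130\right)} = \sqrt{-145586 + 2 \cdot 130 \left(-70\right)} = \sqrt{-145586 - 18200} = \sqrt{-163786} = i \sqrt{163786}$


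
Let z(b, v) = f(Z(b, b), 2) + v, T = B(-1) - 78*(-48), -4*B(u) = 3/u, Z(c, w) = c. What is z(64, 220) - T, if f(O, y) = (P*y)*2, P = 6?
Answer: -14003/4 ≈ -3500.8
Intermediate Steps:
B(u) = -3/(4*u)
T = 14979/4 (T = -¾/(-1) - 78*(-48) = -¾*(-1) + 3744 = ¾ + 3744 = 14979/4 ≈ 3744.8)
f(O, y) = 12*y (f(O, y) = (6*y)*2 = 12*y)
z(b, v) = 24 + v (z(b, v) = 12*2 + v = 24 + v)
z(64, 220) - T = (24 + 220) - 1*14979/4 = 244 - 14979/4 = -14003/4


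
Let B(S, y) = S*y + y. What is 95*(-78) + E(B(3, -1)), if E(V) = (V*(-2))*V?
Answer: -7442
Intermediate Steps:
B(S, y) = y + S*y
E(V) = -2*V**2 (E(V) = (-2*V)*V = -2*V**2)
95*(-78) + E(B(3, -1)) = 95*(-78) - 2*(1 + 3)**2 = -7410 - 2*(-1*4)**2 = -7410 - 2*(-4)**2 = -7410 - 2*16 = -7410 - 32 = -7442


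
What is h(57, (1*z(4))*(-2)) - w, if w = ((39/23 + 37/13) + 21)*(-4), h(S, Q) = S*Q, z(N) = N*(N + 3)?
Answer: -923860/299 ≈ -3089.8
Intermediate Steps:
z(N) = N*(3 + N)
h(S, Q) = Q*S
w = -30548/299 (w = ((39*(1/23) + 37*(1/13)) + 21)*(-4) = ((39/23 + 37/13) + 21)*(-4) = (1358/299 + 21)*(-4) = (7637/299)*(-4) = -30548/299 ≈ -102.17)
h(57, (1*z(4))*(-2)) - w = ((1*(4*(3 + 4)))*(-2))*57 - 1*(-30548/299) = ((1*(4*7))*(-2))*57 + 30548/299 = ((1*28)*(-2))*57 + 30548/299 = (28*(-2))*57 + 30548/299 = -56*57 + 30548/299 = -3192 + 30548/299 = -923860/299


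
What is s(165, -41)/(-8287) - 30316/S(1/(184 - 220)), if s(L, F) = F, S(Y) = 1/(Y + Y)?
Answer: 125614715/74583 ≈ 1684.2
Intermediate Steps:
S(Y) = 1/(2*Y)
s(165, -41)/(-8287) - 30316/S(1/(184 - 220)) = -41/(-8287) - 30316*2/(184 - 220) = -41*(-1/8287) - 30316/(1/(2*(1/(-36)))) = 41/8287 - 30316/(1/(2*(-1/36))) = 41/8287 - 30316/((1/2)*(-36)) = 41/8287 - 30316/(-18) = 41/8287 - 30316*(-1/18) = 41/8287 + 15158/9 = 125614715/74583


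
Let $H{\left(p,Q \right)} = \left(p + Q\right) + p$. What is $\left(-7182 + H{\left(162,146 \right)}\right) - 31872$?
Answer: $-38584$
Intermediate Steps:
$H{\left(p,Q \right)} = Q + 2 p$ ($H{\left(p,Q \right)} = \left(Q + p\right) + p = Q + 2 p$)
$\left(-7182 + H{\left(162,146 \right)}\right) - 31872 = \left(-7182 + \left(146 + 2 \cdot 162\right)\right) - 31872 = \left(-7182 + \left(146 + 324\right)\right) - 31872 = \left(-7182 + 470\right) - 31872 = -6712 - 31872 = -38584$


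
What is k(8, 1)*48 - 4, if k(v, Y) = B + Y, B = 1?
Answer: 92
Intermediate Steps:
k(v, Y) = 1 + Y
k(8, 1)*48 - 4 = (1 + 1)*48 - 4 = 2*48 - 4 = 96 - 4 = 92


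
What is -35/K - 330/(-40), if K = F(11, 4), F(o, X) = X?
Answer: -½ ≈ -0.50000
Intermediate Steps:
K = 4
-35/K - 330/(-40) = -35/4 - 330/(-40) = -35*¼ - 330*(-1/40) = -35/4 + 33/4 = -½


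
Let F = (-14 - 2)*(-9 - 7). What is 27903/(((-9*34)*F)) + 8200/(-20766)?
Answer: -67877161/90373632 ≈ -0.75107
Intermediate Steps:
F = 256 (F = -16*(-16) = 256)
27903/(((-9*34)*F)) + 8200/(-20766) = 27903/((-9*34*256)) + 8200/(-20766) = 27903/((-306*256)) + 8200*(-1/20766) = 27903/(-78336) - 4100/10383 = 27903*(-1/78336) - 4100/10383 = -9301/26112 - 4100/10383 = -67877161/90373632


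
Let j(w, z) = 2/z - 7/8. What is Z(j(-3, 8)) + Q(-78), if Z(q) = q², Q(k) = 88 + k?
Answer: 665/64 ≈ 10.391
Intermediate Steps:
j(w, z) = -7/8 + 2/z (j(w, z) = 2/z - 7*⅛ = 2/z - 7/8 = -7/8 + 2/z)
Z(j(-3, 8)) + Q(-78) = (-7/8 + 2/8)² + (88 - 78) = (-7/8 + 2*(⅛))² + 10 = (-7/8 + ¼)² + 10 = (-5/8)² + 10 = 25/64 + 10 = 665/64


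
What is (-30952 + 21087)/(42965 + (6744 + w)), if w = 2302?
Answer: -9865/52011 ≈ -0.18967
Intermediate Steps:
(-30952 + 21087)/(42965 + (6744 + w)) = (-30952 + 21087)/(42965 + (6744 + 2302)) = -9865/(42965 + 9046) = -9865/52011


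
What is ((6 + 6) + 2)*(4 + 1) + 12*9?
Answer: 178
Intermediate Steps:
((6 + 6) + 2)*(4 + 1) + 12*9 = (12 + 2)*5 + 108 = 14*5 + 108 = 70 + 108 = 178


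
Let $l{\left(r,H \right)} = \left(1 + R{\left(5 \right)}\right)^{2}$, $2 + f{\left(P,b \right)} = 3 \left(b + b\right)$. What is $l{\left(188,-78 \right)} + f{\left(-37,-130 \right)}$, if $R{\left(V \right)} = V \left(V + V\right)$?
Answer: $1819$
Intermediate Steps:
$f{\left(P,b \right)} = -2 + 6 b$ ($f{\left(P,b \right)} = -2 + 3 \left(b + b\right) = -2 + 3 \cdot 2 b = -2 + 6 b$)
$R{\left(V \right)} = 2 V^{2}$ ($R{\left(V \right)} = V 2 V = 2 V^{2}$)
$l{\left(r,H \right)} = 2601$ ($l{\left(r,H \right)} = \left(1 + 2 \cdot 5^{2}\right)^{2} = \left(1 + 2 \cdot 25\right)^{2} = \left(1 + 50\right)^{2} = 51^{2} = 2601$)
$l{\left(188,-78 \right)} + f{\left(-37,-130 \right)} = 2601 + \left(-2 + 6 \left(-130\right)\right) = 2601 - 782 = 1819$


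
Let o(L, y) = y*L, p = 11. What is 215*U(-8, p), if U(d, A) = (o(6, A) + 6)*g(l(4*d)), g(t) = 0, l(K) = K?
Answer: 0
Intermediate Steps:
o(L, y) = L*y
U(d, A) = 0 (U(d, A) = (6*A + 6)*0 = (6 + 6*A)*0 = 0)
215*U(-8, p) = 215*0 = 0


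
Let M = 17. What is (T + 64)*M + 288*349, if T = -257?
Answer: 97231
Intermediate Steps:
(T + 64)*M + 288*349 = (-257 + 64)*17 + 288*349 = -193*17 + 100512 = -3281 + 100512 = 97231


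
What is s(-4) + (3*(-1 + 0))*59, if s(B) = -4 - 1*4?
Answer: -185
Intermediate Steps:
s(B) = -8 (s(B) = -4 - 4 = -8)
s(-4) + (3*(-1 + 0))*59 = -8 + (3*(-1 + 0))*59 = -8 + (3*(-1))*59 = -8 - 3*59 = -8 - 177 = -185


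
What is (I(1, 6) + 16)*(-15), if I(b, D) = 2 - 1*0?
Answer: -270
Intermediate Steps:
I(b, D) = 2 (I(b, D) = 2 + 0 = 2)
(I(1, 6) + 16)*(-15) = (2 + 16)*(-15) = 18*(-15) = -270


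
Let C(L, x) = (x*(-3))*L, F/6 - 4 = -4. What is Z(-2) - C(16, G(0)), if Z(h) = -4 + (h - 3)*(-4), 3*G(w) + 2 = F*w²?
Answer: -16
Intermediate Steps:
F = 0 (F = 24 + 6*(-4) = 24 - 24 = 0)
G(w) = -⅔ (G(w) = -⅔ + (0*w²)/3 = -⅔ + (⅓)*0 = -⅔ + 0 = -⅔)
C(L, x) = -3*L*x (C(L, x) = (-3*x)*L = -3*L*x)
Z(h) = 8 - 4*h (Z(h) = -4 + (-3 + h)*(-4) = -4 + (12 - 4*h) = 8 - 4*h)
Z(-2) - C(16, G(0)) = (8 - 4*(-2)) - (-3)*16*(-2)/3 = (8 + 8) - 1*32 = 16 - 32 = -16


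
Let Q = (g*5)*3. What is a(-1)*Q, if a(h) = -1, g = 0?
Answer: 0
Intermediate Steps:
Q = 0 (Q = (0*5)*3 = 0*3 = 0)
a(-1)*Q = -1*0 = 0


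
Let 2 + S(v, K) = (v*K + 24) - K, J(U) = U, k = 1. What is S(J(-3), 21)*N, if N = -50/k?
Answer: 3100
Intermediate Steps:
S(v, K) = 22 - K + K*v (S(v, K) = -2 + ((v*K + 24) - K) = -2 + ((K*v + 24) - K) = -2 + ((24 + K*v) - K) = -2 + (24 - K + K*v) = 22 - K + K*v)
N = -50 (N = -50/1 = -50*1 = -50)
S(J(-3), 21)*N = (22 - 1*21 + 21*(-3))*(-50) = (22 - 21 - 63)*(-50) = -62*(-50) = 3100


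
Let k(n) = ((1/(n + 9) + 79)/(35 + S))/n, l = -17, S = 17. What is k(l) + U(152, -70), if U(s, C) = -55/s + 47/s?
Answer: -19061/134368 ≈ -0.14186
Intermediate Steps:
U(s, C) = -8/s
k(n) = (79/52 + 1/(52*(9 + n)))/n (k(n) = ((1/(n + 9) + 79)/(35 + 17))/n = ((1/(9 + n) + 79)/52)/n = ((79 + 1/(9 + n))*(1/52))/n = (79/52 + 1/(52*(9 + n)))/n)
k(l) + U(152, -70) = (1/52)*(712 + 79*(-17))/(-17*(9 - 17)) - 8/152 = (1/52)*(-1/17)*(712 - 1343)/(-8) - 8*1/152 = (1/52)*(-1/17)*(-1/8)*(-631) - 1/19 = -631/7072 - 1/19 = -19061/134368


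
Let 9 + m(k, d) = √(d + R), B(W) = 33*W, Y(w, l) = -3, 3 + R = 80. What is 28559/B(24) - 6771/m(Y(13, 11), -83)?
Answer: 16916107/22968 + 2257*I*√6/29 ≈ 736.51 + 190.64*I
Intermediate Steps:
R = 77 (R = -3 + 80 = 77)
m(k, d) = -9 + √(77 + d) (m(k, d) = -9 + √(d + 77) = -9 + √(77 + d))
28559/B(24) - 6771/m(Y(13, 11), -83) = 28559/((33*24)) - 6771/(-9 + √(77 - 83)) = 28559/792 - 6771/(-9 + √(-6)) = 28559*(1/792) - 6771/(-9 + I*√6) = 28559/792 - 6771/(-9 + I*√6)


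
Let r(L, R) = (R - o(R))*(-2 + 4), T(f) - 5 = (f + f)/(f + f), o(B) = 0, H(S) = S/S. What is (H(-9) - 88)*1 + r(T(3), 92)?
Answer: 97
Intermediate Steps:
H(S) = 1
T(f) = 6 (T(f) = 5 + (f + f)/(f + f) = 5 + (2*f)/((2*f)) = 5 + (2*f)*(1/(2*f)) = 5 + 1 = 6)
r(L, R) = 2*R (r(L, R) = (R - 1*0)*(-2 + 4) = (R + 0)*2 = R*2 = 2*R)
(H(-9) - 88)*1 + r(T(3), 92) = (1 - 88)*1 + 2*92 = -87*1 + 184 = -87 + 184 = 97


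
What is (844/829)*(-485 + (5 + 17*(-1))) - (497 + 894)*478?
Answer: -551619910/829 ≈ -6.6540e+5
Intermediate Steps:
(844/829)*(-485 + (5 + 17*(-1))) - (497 + 894)*478 = (844*(1/829))*(-485 + (5 - 17)) - 1391*478 = 844*(-485 - 12)/829 - 1*664898 = (844/829)*(-497) - 664898 = -419468/829 - 664898 = -551619910/829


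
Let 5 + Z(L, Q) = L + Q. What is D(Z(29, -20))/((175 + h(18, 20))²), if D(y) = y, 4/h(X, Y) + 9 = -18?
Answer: 2916/22287841 ≈ 0.00013083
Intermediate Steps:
h(X, Y) = -4/27 (h(X, Y) = 4/(-9 - 18) = 4/(-27) = 4*(-1/27) = -4/27)
Z(L, Q) = -5 + L + Q (Z(L, Q) = -5 + (L + Q) = -5 + L + Q)
D(Z(29, -20))/((175 + h(18, 20))²) = (-5 + 29 - 20)/((175 - 4/27)²) = 4/((4721/27)²) = 4/(22287841/729) = 4*(729/22287841) = 2916/22287841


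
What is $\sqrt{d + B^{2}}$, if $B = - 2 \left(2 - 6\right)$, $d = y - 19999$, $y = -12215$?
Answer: $5 i \sqrt{1286} \approx 179.3 i$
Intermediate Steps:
$d = -32214$ ($d = -12215 - 19999 = -32214$)
$B = 8$ ($B = \left(-2\right) \left(-4\right) = 8$)
$\sqrt{d + B^{2}} = \sqrt{-32214 + 8^{2}} = \sqrt{-32214 + 64} = \sqrt{-32150} = 5 i \sqrt{1286}$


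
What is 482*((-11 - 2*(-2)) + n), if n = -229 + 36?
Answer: -96400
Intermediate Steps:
n = -193
482*((-11 - 2*(-2)) + n) = 482*((-11 - 2*(-2)) - 193) = 482*((-11 + 4) - 193) = 482*(-7 - 193) = 482*(-200) = -96400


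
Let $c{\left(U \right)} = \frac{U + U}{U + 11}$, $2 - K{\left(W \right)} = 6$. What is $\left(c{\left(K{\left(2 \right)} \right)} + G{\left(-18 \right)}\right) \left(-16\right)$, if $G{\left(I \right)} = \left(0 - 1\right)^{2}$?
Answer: $\frac{16}{7} \approx 2.2857$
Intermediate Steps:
$K{\left(W \right)} = -4$ ($K{\left(W \right)} = 2 - 6 = -4$)
$G{\left(I \right)} = 1$ ($G{\left(I \right)} = \left(-1\right)^{2} = 1$)
$c{\left(U \right)} = \frac{2 U}{11 + U}$
$\left(c{\left(K{\left(2 \right)} \right)} + G{\left(-18 \right)}\right) \left(-16\right) = \left(2 \left(-4\right) \frac{1}{11 - 4} + 1\right) \left(-16\right) = \left(2 \left(-4\right) \frac{1}{7} + 1\right) \left(-16\right) = \left(- \frac{8}{7} + 1\right) \left(-16\right) = \left(- \frac{1}{7}\right) \left(-16\right) = \frac{16}{7}$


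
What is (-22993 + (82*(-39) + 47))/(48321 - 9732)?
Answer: -1376/2031 ≈ -0.67750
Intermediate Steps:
(-22993 + (82*(-39) + 47))/(48321 - 9732) = (-22993 + (-3198 + 47))/38589 = (-22993 - 3151)*(1/38589) = -26144*1/38589 = -1376/2031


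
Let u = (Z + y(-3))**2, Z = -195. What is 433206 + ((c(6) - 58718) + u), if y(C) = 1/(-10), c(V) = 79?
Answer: 41263101/100 ≈ 4.1263e+5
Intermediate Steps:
y(C) = -1/10
u = 3806401/100 (u = (-195 - 1/10)**2 = (-1951/10)**2 = 3806401/100 ≈ 38064.)
433206 + ((c(6) - 58718) + u) = 433206 + ((79 - 58718) + 3806401/100) = 433206 + (-58639 + 3806401/100) = 433206 - 2057499/100 = 41263101/100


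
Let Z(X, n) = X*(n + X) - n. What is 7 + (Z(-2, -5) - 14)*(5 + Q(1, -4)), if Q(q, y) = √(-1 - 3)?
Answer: 32 + 10*I ≈ 32.0 + 10.0*I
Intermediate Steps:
Q(q, y) = 2*I (Q(q, y) = √(-4) = 2*I)
Z(X, n) = -n + X*(X + n) (Z(X, n) = X*(X + n) - n = -n + X*(X + n))
7 + (Z(-2, -5) - 14)*(5 + Q(1, -4)) = 7 + (((-2)² - 1*(-5) - 2*(-5)) - 14)*(5 + 2*I) = 7 + ((4 + 5 + 10) - 14)*(5 + 2*I) = 7 + (19 - 14)*(5 + 2*I) = 7 + 5*(5 + 2*I) = 7 + (25 + 10*I) = 32 + 10*I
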